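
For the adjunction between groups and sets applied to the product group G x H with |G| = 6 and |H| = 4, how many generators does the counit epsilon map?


The counit epsilon_K: F(U(K)) -> K of the Free-Forgetful adjunction
maps |K| generators of F(U(K)) into K. For K = G x H (the product group),
|G x H| = |G| * |H|.
Total generators mapped = 6 * 4 = 24.

24


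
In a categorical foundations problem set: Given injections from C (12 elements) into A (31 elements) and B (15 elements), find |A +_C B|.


The pushout A +_C B identifies the images of C in A and B.
|A +_C B| = |A| + |B| - |C| (for injections).
= 31 + 15 - 12 = 34

34


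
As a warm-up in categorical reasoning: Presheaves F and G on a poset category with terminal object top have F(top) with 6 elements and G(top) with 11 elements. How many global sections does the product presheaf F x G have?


Global sections of a presheaf on a poset with terminal top satisfy
Gamma(H) ~ H(top). Presheaves admit pointwise products, so
(F x G)(top) = F(top) x G(top) (Cartesian product).
|Gamma(F x G)| = |F(top)| * |G(top)| = 6 * 11 = 66.

66


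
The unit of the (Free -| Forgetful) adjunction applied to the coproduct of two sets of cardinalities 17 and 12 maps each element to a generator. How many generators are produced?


The unit eta_X: X -> U(F(X)) of the Free-Forgetful adjunction
maps each element of X to a generator of F(X). For X = S + T (disjoint
union in Set), |S + T| = |S| + |T|.
Total mappings = 17 + 12 = 29.

29


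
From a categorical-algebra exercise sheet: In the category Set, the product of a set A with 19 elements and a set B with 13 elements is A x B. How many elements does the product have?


In Set, the product A x B is the Cartesian product.
By the universal property, |A x B| = |A| * |B|.
|A x B| = 19 * 13 = 247

247


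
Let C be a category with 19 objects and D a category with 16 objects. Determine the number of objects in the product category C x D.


The product category C x D has objects that are pairs (c, d).
Number of pairs = |Ob(C)| * |Ob(D)| = 19 * 16 = 304

304


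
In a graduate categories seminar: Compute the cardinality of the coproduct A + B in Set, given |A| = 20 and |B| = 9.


In Set, the coproduct A + B is the disjoint union.
|A + B| = |A| + |B| = 20 + 9 = 29

29


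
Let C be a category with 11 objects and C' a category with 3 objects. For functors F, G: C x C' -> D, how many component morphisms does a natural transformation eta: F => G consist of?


A natural transformation eta: F => G assigns one component morphism per
object of the domain category.
The domain is the product category C x C', so
|Ob(C x C')| = |Ob(C)| * |Ob(C')| = 11 * 3 = 33.
Therefore eta has 33 component morphisms.

33


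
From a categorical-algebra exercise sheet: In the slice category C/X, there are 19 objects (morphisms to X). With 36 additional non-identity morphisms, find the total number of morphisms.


In the slice category C/X, objects are morphisms to X.
Identity morphisms: 19 (one per object of C/X).
Non-identity morphisms: 36.
Total = 19 + 36 = 55

55


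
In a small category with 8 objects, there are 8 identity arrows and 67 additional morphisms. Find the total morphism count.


Each object has an identity morphism, giving 8 identities.
Adding the 67 non-identity morphisms:
Total = 8 + 67 = 75

75


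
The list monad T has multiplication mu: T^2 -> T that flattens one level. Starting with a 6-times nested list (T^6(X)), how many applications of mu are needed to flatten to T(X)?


Each application of mu: T^2 -> T removes one layer of nesting.
Starting at depth 6 (i.e., T^6(X)), we need to reach T(X).
Number of mu applications = 6 - 1 = 5

5


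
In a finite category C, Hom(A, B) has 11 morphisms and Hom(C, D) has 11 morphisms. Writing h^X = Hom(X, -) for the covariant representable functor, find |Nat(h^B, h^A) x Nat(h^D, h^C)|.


By the Yoneda lemma, Nat(h^B, h^A) is isomorphic to Hom(A, B),
so |Nat(h^B, h^A)| = |Hom(A, B)| and |Nat(h^D, h^C)| = |Hom(C, D)|.
|Hom(A, B)| = 11, |Hom(C, D)| = 11.
|Nat(h^B, h^A) x Nat(h^D, h^C)| = 11 * 11 = 121

121


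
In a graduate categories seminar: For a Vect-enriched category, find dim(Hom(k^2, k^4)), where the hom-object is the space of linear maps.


In Vect-enriched categories, Hom(k^n, k^m) is the space of m x n matrices.
dim(Hom(k^2, k^4)) = 4 * 2 = 8

8


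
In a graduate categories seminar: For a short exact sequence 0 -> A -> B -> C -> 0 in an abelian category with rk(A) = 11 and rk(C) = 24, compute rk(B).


For a short exact sequence 0 -> A -> B -> C -> 0,
rank is additive: rank(B) = rank(A) + rank(C).
rank(B) = 11 + 24 = 35

35


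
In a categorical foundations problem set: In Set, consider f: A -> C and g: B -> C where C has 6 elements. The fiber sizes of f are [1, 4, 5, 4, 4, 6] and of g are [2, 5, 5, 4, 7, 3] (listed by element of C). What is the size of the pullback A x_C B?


The pullback A x_C B consists of pairs (a, b) with f(a) = g(b).
For each element c in C, the fiber product has |f^-1(c)| * |g^-1(c)| elements.
Summing over C: 1 * 2 + 4 * 5 + 5 * 5 + 4 * 4 + 4 * 7 + 6 * 3
= 2 + 20 + 25 + 16 + 28 + 18 = 109

109


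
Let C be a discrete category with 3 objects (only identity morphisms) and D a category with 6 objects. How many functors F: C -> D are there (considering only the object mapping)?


A functor from a discrete category C to D is determined by
where each object maps. Each of the 3 objects of C can map
to any of the 6 objects of D independently.
Number of functors = 6^3 = 216

216


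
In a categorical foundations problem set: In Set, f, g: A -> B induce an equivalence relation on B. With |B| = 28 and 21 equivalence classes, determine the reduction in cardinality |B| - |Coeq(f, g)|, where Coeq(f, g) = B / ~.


The coequalizer Coeq(f, g) = B / ~ has one element per equivalence class.
|B| = 28, |Coeq(f, g)| = 21.
|B| - |Coeq(f, g)| = 28 - 21 = 7.

7


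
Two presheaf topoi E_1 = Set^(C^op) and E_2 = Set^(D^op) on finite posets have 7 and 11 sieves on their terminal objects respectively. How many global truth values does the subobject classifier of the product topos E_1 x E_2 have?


In a product of presheaf topoi E_1 x E_2, the subobject classifier
is Omega = Omega_1 x Omega_2 (componentwise), so
|Omega(top)| = |Omega_1(top_1)| * |Omega_2(top_2)|.
= 7 * 11 = 77.

77


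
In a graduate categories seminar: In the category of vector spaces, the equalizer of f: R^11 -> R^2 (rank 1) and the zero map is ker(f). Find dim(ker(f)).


The equalizer of f and the zero map is ker(f).
By the rank-nullity theorem: dim(ker(f)) = dim(domain) - rank(f).
dim(ker(f)) = 11 - 1 = 10

10


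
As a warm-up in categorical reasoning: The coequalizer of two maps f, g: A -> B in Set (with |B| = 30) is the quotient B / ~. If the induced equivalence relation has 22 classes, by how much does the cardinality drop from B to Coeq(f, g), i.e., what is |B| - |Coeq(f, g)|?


The coequalizer Coeq(f, g) = B / ~ has one element per equivalence class.
|B| = 30, |Coeq(f, g)| = 22.
|B| - |Coeq(f, g)| = 30 - 22 = 8.

8


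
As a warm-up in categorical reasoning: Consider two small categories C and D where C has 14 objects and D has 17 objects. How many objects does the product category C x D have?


The product category C x D has objects that are pairs (c, d).
Number of pairs = |Ob(C)| * |Ob(D)| = 14 * 17 = 238

238


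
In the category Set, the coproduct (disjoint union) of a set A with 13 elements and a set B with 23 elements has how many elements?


In Set, the coproduct A + B is the disjoint union.
|A + B| = |A| + |B| = 13 + 23 = 36

36


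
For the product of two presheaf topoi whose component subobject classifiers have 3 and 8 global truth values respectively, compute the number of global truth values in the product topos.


In a product of presheaf topoi E_1 x E_2, the subobject classifier
is Omega = Omega_1 x Omega_2 (componentwise), so
|Omega(top)| = |Omega_1(top_1)| * |Omega_2(top_2)|.
= 3 * 8 = 24.

24


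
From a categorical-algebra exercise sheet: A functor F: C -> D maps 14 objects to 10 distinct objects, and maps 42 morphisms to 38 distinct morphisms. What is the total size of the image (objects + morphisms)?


The image of F consists of distinct objects and distinct morphisms.
|Im(F)| on objects = 10
|Im(F)| on morphisms = 38
Total image cardinality = 10 + 38 = 48

48


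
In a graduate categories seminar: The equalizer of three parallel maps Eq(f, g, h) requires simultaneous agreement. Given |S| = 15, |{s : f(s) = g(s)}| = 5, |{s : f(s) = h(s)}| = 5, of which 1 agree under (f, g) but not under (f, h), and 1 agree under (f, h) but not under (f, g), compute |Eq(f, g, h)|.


Eq(f, g, h) is the triple-agreement set: points in S where all three
maps take the same value. Using inclusion-exclusion on the pairwise data:
Pair (f, g) agrees on 5 points; pair (f, h) on 5 points.
Points agreeing under (f, g) but not (f, h) = 1; under (f, h) but not (f, g) = 1.
Triple-agreement = agreement-in-(f, g) minus points that agree under (f, g) but not (f, h):
|Eq(f, g, h)| = 5 - 1 = 4
(cross-check via (f, h): 5 - 1 = 4.)

4


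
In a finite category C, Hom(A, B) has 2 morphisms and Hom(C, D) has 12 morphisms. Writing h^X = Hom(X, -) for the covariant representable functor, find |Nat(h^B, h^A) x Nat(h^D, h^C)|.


By the Yoneda lemma, Nat(h^B, h^A) is isomorphic to Hom(A, B),
so |Nat(h^B, h^A)| = |Hom(A, B)| and |Nat(h^D, h^C)| = |Hom(C, D)|.
|Hom(A, B)| = 2, |Hom(C, D)| = 12.
|Nat(h^B, h^A) x Nat(h^D, h^C)| = 2 * 12 = 24

24


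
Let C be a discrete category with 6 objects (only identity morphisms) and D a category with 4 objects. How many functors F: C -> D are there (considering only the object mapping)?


A functor from a discrete category C to D is determined by
where each object maps. Each of the 6 objects of C can map
to any of the 4 objects of D independently.
Number of functors = 4^6 = 4096

4096


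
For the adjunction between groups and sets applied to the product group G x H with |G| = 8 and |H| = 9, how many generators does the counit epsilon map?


The counit epsilon_K: F(U(K)) -> K of the Free-Forgetful adjunction
maps |K| generators of F(U(K)) into K. For K = G x H (the product group),
|G x H| = |G| * |H|.
Total generators mapped = 8 * 9 = 72.

72


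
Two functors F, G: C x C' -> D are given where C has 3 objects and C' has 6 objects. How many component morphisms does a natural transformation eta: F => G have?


A natural transformation eta: F => G assigns one component morphism per
object of the domain category.
The domain is the product category C x C', so
|Ob(C x C')| = |Ob(C)| * |Ob(C')| = 3 * 6 = 18.
Therefore eta has 18 component morphisms.

18


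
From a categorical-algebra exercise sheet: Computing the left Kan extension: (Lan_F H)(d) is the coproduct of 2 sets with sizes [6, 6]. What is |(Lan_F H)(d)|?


Pointwise, the left Kan extension (Lan_F H)(d) is the colimit, indexed
by the comma category (F downarrow d), of H composed with the
projection (F downarrow d) -> C. Here that colimit is given
as a coproduct (disjoint union) of sets, so its cardinality is the
sum of the sizes of the summands.
Coproduct of sets with sizes: 6 + 6
= 12

12


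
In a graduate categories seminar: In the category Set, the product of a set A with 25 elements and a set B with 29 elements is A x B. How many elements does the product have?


In Set, the product A x B is the Cartesian product.
By the universal property, |A x B| = |A| * |B|.
|A x B| = 25 * 29 = 725

725


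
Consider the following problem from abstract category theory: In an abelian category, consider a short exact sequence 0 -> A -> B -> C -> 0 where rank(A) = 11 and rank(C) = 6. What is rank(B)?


For a short exact sequence 0 -> A -> B -> C -> 0,
rank is additive: rank(B) = rank(A) + rank(C).
rank(B) = 11 + 6 = 17

17


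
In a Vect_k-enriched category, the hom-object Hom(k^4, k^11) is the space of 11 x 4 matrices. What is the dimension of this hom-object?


In Vect-enriched categories, Hom(k^n, k^m) is the space of m x n matrices.
dim(Hom(k^4, k^11)) = 11 * 4 = 44

44


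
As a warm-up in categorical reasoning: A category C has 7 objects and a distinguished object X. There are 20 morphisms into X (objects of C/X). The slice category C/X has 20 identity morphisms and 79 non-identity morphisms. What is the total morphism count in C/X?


In the slice category C/X, objects are morphisms to X.
Identity morphisms: 20 (one per object of C/X).
Non-identity morphisms: 79.
Total = 20 + 79 = 99

99


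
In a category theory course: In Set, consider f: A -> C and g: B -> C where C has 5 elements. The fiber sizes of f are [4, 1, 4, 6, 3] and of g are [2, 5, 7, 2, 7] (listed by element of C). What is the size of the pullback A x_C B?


The pullback A x_C B consists of pairs (a, b) with f(a) = g(b).
For each element c in C, the fiber product has |f^-1(c)| * |g^-1(c)| elements.
Summing over C: 4 * 2 + 1 * 5 + 4 * 7 + 6 * 2 + 3 * 7
= 8 + 5 + 28 + 12 + 21 = 74

74


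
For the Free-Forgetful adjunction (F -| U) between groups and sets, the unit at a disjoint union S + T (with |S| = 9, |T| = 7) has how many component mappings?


The unit eta_X: X -> U(F(X)) of the Free-Forgetful adjunction
maps each element of X to a generator of F(X). For X = S + T (disjoint
union in Set), |S + T| = |S| + |T|.
Total mappings = 9 + 7 = 16.

16


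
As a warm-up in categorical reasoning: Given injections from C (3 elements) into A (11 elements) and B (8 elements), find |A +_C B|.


The pushout A +_C B identifies the images of C in A and B.
|A +_C B| = |A| + |B| - |C| (for injections).
= 11 + 8 - 3 = 16

16


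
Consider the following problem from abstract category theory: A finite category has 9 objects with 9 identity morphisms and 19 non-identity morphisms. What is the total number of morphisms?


Each object has an identity morphism, giving 9 identities.
Adding the 19 non-identity morphisms:
Total = 9 + 19 = 28

28


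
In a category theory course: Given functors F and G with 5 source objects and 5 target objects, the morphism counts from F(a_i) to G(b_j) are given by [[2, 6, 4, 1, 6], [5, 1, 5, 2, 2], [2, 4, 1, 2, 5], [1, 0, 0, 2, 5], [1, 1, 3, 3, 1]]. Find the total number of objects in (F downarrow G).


Objects of (F downarrow G) are triples (a, b, h: F(a)->G(b)).
The count equals the sum of all entries in the hom-matrix.
sum(row 0) = 19
sum(row 1) = 15
sum(row 2) = 14
sum(row 3) = 8
sum(row 4) = 9
Grand total = 65

65


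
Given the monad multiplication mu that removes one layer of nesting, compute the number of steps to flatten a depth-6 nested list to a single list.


Each application of mu: T^2 -> T removes one layer of nesting.
Starting at depth 6 (i.e., T^6(X)), we need to reach T(X).
Number of mu applications = 6 - 1 = 5

5


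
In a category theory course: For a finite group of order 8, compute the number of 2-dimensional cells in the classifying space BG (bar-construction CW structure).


In the bar-construction CW model of BG, the n-cells are indexed by
n-tuples [g_1|...|g_n] of non-identity elements of G (degenerate
simplices with some g_i = e do not contribute cells), so there are
(|G| - 1)^n n-cells.
For dim = 2 with |G| = 8:
cells = (8 - 1)^2 = 7^2 = 49

49


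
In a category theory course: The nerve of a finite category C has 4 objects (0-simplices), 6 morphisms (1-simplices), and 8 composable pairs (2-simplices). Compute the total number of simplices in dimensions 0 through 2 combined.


The 2-skeleton of the nerve N(C) consists of simplices in dimensions 0, 1, 2:
  |N(C)_0| = 4 (objects)
  |N(C)_1| = 6 (morphisms)
  |N(C)_2| = 8 (composable pairs)
Total = 4 + 6 + 8 = 18

18


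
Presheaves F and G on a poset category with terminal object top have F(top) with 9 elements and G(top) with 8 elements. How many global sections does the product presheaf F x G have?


Global sections of a presheaf on a poset with terminal top satisfy
Gamma(H) ~ H(top). Presheaves admit pointwise products, so
(F x G)(top) = F(top) x G(top) (Cartesian product).
|Gamma(F x G)| = |F(top)| * |G(top)| = 9 * 8 = 72.

72


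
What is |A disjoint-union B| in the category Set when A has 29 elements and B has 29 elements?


In Set, the coproduct A + B is the disjoint union.
|A + B| = |A| + |B| = 29 + 29 = 58

58


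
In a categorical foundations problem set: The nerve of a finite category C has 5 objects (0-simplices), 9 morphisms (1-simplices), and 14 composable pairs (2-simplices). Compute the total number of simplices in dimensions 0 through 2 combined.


The 2-skeleton of the nerve N(C) consists of simplices in dimensions 0, 1, 2:
  |N(C)_0| = 5 (objects)
  |N(C)_1| = 9 (morphisms)
  |N(C)_2| = 14 (composable pairs)
Total = 5 + 9 + 14 = 28

28


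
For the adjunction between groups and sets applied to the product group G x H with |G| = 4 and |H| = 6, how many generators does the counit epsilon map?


The counit epsilon_K: F(U(K)) -> K of the Free-Forgetful adjunction
maps |K| generators of F(U(K)) into K. For K = G x H (the product group),
|G x H| = |G| * |H|.
Total generators mapped = 4 * 6 = 24.

24


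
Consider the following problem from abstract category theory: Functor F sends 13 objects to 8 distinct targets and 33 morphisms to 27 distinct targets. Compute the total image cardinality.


The image of F consists of distinct objects and distinct morphisms.
|Im(F)| on objects = 8
|Im(F)| on morphisms = 27
Total image cardinality = 8 + 27 = 35

35


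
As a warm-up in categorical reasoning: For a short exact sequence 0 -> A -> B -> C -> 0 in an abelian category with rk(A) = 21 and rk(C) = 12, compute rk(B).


For a short exact sequence 0 -> A -> B -> C -> 0,
rank is additive: rank(B) = rank(A) + rank(C).
rank(B) = 21 + 12 = 33

33


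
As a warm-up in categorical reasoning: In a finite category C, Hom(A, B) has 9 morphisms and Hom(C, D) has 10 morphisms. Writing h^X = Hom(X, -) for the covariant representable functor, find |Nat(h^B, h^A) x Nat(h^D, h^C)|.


By the Yoneda lemma, Nat(h^B, h^A) is isomorphic to Hom(A, B),
so |Nat(h^B, h^A)| = |Hom(A, B)| and |Nat(h^D, h^C)| = |Hom(C, D)|.
|Hom(A, B)| = 9, |Hom(C, D)| = 10.
|Nat(h^B, h^A) x Nat(h^D, h^C)| = 9 * 10 = 90

90


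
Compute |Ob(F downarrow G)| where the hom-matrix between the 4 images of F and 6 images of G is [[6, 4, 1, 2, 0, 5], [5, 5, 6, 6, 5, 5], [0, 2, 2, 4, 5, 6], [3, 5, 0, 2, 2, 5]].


Objects of (F downarrow G) are triples (a, b, h: F(a)->G(b)).
The count equals the sum of all entries in the hom-matrix.
sum(row 0) = 18
sum(row 1) = 32
sum(row 2) = 19
sum(row 3) = 17
Grand total = 86

86


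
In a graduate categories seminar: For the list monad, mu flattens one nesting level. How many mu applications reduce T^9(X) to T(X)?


Each application of mu: T^2 -> T removes one layer of nesting.
Starting at depth 9 (i.e., T^9(X)), we need to reach T(X).
Number of mu applications = 9 - 1 = 8

8


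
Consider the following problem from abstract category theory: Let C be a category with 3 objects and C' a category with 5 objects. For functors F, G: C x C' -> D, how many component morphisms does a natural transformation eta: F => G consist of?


A natural transformation eta: F => G assigns one component morphism per
object of the domain category.
The domain is the product category C x C', so
|Ob(C x C')| = |Ob(C)| * |Ob(C')| = 3 * 5 = 15.
Therefore eta has 15 component morphisms.

15


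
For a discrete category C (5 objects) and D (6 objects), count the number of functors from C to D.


A functor from a discrete category C to D is determined by
where each object maps. Each of the 5 objects of C can map
to any of the 6 objects of D independently.
Number of functors = 6^5 = 7776

7776


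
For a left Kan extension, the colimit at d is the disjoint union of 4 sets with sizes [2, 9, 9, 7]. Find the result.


Pointwise, the left Kan extension (Lan_F H)(d) is the colimit, indexed
by the comma category (F downarrow d), of H composed with the
projection (F downarrow d) -> C. Here that colimit is given
as a coproduct (disjoint union) of sets, so its cardinality is the
sum of the sizes of the summands.
Coproduct of sets with sizes: 2 + 9 + 9 + 7
= 27

27


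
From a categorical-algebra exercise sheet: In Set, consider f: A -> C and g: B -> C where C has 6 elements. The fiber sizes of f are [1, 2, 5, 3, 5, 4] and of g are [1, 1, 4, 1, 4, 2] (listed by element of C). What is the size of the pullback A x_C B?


The pullback A x_C B consists of pairs (a, b) with f(a) = g(b).
For each element c in C, the fiber product has |f^-1(c)| * |g^-1(c)| elements.
Summing over C: 1 * 1 + 2 * 1 + 5 * 4 + 3 * 1 + 5 * 4 + 4 * 2
= 1 + 2 + 20 + 3 + 20 + 8 = 54

54


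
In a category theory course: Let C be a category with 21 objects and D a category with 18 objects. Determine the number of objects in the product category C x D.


The product category C x D has objects that are pairs (c, d).
Number of pairs = |Ob(C)| * |Ob(D)| = 21 * 18 = 378

378


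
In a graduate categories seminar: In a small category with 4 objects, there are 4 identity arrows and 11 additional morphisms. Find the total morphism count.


Each object has an identity morphism, giving 4 identities.
Adding the 11 non-identity morphisms:
Total = 4 + 11 = 15

15


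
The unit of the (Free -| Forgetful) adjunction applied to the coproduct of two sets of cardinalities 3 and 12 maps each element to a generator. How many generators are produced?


The unit eta_X: X -> U(F(X)) of the Free-Forgetful adjunction
maps each element of X to a generator of F(X). For X = S + T (disjoint
union in Set), |S + T| = |S| + |T|.
Total mappings = 3 + 12 = 15.

15


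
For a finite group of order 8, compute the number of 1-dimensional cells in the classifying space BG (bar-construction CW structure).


In the bar-construction CW model of BG, the n-cells are indexed by
n-tuples [g_1|...|g_n] of non-identity elements of G (degenerate
simplices with some g_i = e do not contribute cells), so there are
(|G| - 1)^n n-cells.
For dim = 1 with |G| = 8:
cells = (8 - 1)^1 = 7^1 = 7

7


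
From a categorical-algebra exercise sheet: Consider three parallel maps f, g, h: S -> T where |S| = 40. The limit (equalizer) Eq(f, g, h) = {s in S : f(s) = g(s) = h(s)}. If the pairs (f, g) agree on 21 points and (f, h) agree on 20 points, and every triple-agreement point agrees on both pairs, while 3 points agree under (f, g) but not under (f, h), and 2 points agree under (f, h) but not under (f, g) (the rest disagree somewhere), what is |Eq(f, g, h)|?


Eq(f, g, h) is the triple-agreement set: points in S where all three
maps take the same value. Using inclusion-exclusion on the pairwise data:
Pair (f, g) agrees on 21 points; pair (f, h) on 20 points.
Points agreeing under (f, g) but not (f, h) = 3; under (f, h) but not (f, g) = 2.
Triple-agreement = agreement-in-(f, g) minus points that agree under (f, g) but not (f, h):
|Eq(f, g, h)| = 21 - 3 = 18
(cross-check via (f, h): 20 - 2 = 18.)

18


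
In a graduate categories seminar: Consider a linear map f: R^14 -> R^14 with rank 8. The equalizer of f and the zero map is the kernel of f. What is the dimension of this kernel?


The equalizer of f and the zero map is ker(f).
By the rank-nullity theorem: dim(ker(f)) = dim(domain) - rank(f).
dim(ker(f)) = 14 - 8 = 6

6


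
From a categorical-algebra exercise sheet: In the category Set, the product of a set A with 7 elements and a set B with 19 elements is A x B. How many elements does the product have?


In Set, the product A x B is the Cartesian product.
By the universal property, |A x B| = |A| * |B|.
|A x B| = 7 * 19 = 133

133


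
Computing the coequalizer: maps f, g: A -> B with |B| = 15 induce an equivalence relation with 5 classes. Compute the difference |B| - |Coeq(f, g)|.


The coequalizer Coeq(f, g) = B / ~ has one element per equivalence class.
|B| = 15, |Coeq(f, g)| = 5.
|B| - |Coeq(f, g)| = 15 - 5 = 10.

10


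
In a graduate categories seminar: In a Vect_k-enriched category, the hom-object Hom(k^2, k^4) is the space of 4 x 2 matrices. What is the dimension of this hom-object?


In Vect-enriched categories, Hom(k^n, k^m) is the space of m x n matrices.
dim(Hom(k^2, k^4)) = 4 * 2 = 8

8


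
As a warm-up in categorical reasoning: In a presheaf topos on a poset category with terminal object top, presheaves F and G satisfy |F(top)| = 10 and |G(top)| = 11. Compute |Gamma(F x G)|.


Global sections of a presheaf on a poset with terminal top satisfy
Gamma(H) ~ H(top). Presheaves admit pointwise products, so
(F x G)(top) = F(top) x G(top) (Cartesian product).
|Gamma(F x G)| = |F(top)| * |G(top)| = 10 * 11 = 110.

110


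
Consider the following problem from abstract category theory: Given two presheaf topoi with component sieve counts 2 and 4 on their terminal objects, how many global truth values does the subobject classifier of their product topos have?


In a product of presheaf topoi E_1 x E_2, the subobject classifier
is Omega = Omega_1 x Omega_2 (componentwise), so
|Omega(top)| = |Omega_1(top_1)| * |Omega_2(top_2)|.
= 2 * 4 = 8.

8


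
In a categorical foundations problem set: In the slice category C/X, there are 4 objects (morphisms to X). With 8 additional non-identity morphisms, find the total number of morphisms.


In the slice category C/X, objects are morphisms to X.
Identity morphisms: 4 (one per object of C/X).
Non-identity morphisms: 8.
Total = 4 + 8 = 12

12


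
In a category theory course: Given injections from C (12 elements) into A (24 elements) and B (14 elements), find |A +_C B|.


The pushout A +_C B identifies the images of C in A and B.
|A +_C B| = |A| + |B| - |C| (for injections).
= 24 + 14 - 12 = 26

26


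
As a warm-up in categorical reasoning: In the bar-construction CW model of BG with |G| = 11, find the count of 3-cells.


In the bar-construction CW model of BG, the n-cells are indexed by
n-tuples [g_1|...|g_n] of non-identity elements of G (degenerate
simplices with some g_i = e do not contribute cells), so there are
(|G| - 1)^n n-cells.
For dim = 3 with |G| = 11:
cells = (11 - 1)^3 = 10^3 = 1000

1000


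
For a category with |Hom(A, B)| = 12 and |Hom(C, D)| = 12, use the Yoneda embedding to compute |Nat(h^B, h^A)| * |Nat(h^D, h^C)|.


By the Yoneda lemma, Nat(h^B, h^A) is isomorphic to Hom(A, B),
so |Nat(h^B, h^A)| = |Hom(A, B)| and |Nat(h^D, h^C)| = |Hom(C, D)|.
|Hom(A, B)| = 12, |Hom(C, D)| = 12.
|Nat(h^B, h^A) x Nat(h^D, h^C)| = 12 * 12 = 144

144


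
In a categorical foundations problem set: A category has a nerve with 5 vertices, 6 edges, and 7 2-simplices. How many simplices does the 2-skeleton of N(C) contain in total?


The 2-skeleton of the nerve N(C) consists of simplices in dimensions 0, 1, 2:
  |N(C)_0| = 5 (objects)
  |N(C)_1| = 6 (morphisms)
  |N(C)_2| = 7 (composable pairs)
Total = 5 + 6 + 7 = 18

18


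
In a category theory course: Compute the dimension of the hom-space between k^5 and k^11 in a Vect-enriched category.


In Vect-enriched categories, Hom(k^n, k^m) is the space of m x n matrices.
dim(Hom(k^5, k^11)) = 11 * 5 = 55

55


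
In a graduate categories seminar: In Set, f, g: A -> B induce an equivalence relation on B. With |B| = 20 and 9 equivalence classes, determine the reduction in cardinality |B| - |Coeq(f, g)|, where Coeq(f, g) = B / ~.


The coequalizer Coeq(f, g) = B / ~ has one element per equivalence class.
|B| = 20, |Coeq(f, g)| = 9.
|B| - |Coeq(f, g)| = 20 - 9 = 11.

11


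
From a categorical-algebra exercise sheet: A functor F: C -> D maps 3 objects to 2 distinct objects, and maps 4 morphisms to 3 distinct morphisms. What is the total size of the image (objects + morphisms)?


The image of F consists of distinct objects and distinct morphisms.
|Im(F)| on objects = 2
|Im(F)| on morphisms = 3
Total image cardinality = 2 + 3 = 5

5


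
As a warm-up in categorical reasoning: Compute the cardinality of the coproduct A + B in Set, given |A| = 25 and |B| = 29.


In Set, the coproduct A + B is the disjoint union.
|A + B| = |A| + |B| = 25 + 29 = 54

54


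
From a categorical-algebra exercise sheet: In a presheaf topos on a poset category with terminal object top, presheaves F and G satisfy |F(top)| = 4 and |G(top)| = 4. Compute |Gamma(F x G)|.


Global sections of a presheaf on a poset with terminal top satisfy
Gamma(H) ~ H(top). Presheaves admit pointwise products, so
(F x G)(top) = F(top) x G(top) (Cartesian product).
|Gamma(F x G)| = |F(top)| * |G(top)| = 4 * 4 = 16.

16


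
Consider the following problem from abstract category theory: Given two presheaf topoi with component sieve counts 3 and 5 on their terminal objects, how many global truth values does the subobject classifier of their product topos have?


In a product of presheaf topoi E_1 x E_2, the subobject classifier
is Omega = Omega_1 x Omega_2 (componentwise), so
|Omega(top)| = |Omega_1(top_1)| * |Omega_2(top_2)|.
= 3 * 5 = 15.

15


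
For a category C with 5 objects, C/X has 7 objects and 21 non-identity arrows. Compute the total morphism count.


In the slice category C/X, objects are morphisms to X.
Identity morphisms: 7 (one per object of C/X).
Non-identity morphisms: 21.
Total = 7 + 21 = 28

28


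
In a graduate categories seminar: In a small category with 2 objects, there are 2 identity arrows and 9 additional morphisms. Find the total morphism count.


Each object has an identity morphism, giving 2 identities.
Adding the 9 non-identity morphisms:
Total = 2 + 9 = 11

11


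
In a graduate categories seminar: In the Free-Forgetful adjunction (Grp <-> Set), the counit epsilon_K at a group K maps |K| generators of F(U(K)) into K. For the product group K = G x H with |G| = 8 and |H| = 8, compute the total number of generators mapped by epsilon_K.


The counit epsilon_K: F(U(K)) -> K of the Free-Forgetful adjunction
maps |K| generators of F(U(K)) into K. For K = G x H (the product group),
|G x H| = |G| * |H|.
Total generators mapped = 8 * 8 = 64.

64


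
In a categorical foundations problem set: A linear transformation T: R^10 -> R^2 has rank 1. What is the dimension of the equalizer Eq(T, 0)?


The equalizer of f and the zero map is ker(f).
By the rank-nullity theorem: dim(ker(f)) = dim(domain) - rank(f).
dim(ker(f)) = 10 - 1 = 9

9


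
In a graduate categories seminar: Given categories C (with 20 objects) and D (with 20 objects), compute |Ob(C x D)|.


The product category C x D has objects that are pairs (c, d).
Number of pairs = |Ob(C)| * |Ob(D)| = 20 * 20 = 400

400


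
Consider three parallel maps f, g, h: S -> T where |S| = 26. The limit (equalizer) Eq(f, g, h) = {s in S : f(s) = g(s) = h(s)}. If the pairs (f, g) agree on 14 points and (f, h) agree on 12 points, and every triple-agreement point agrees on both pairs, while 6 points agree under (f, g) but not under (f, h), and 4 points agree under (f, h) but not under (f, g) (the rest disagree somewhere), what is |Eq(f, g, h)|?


Eq(f, g, h) is the triple-agreement set: points in S where all three
maps take the same value. Using inclusion-exclusion on the pairwise data:
Pair (f, g) agrees on 14 points; pair (f, h) on 12 points.
Points agreeing under (f, g) but not (f, h) = 6; under (f, h) but not (f, g) = 4.
Triple-agreement = agreement-in-(f, g) minus points that agree under (f, g) but not (f, h):
|Eq(f, g, h)| = 14 - 6 = 8
(cross-check via (f, h): 12 - 4 = 8.)

8


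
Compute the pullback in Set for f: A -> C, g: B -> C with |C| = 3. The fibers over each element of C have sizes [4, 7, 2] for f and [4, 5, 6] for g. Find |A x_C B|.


The pullback A x_C B consists of pairs (a, b) with f(a) = g(b).
For each element c in C, the fiber product has |f^-1(c)| * |g^-1(c)| elements.
Summing over C: 4 * 4 + 7 * 5 + 2 * 6
= 16 + 35 + 12 = 63

63


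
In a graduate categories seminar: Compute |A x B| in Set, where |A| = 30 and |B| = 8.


In Set, the product A x B is the Cartesian product.
By the universal property, |A x B| = |A| * |B|.
|A x B| = 30 * 8 = 240

240


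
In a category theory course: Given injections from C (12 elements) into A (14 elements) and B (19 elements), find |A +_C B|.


The pushout A +_C B identifies the images of C in A and B.
|A +_C B| = |A| + |B| - |C| (for injections).
= 14 + 19 - 12 = 21

21


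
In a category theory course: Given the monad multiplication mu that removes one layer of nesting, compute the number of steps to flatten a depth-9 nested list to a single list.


Each application of mu: T^2 -> T removes one layer of nesting.
Starting at depth 9 (i.e., T^9(X)), we need to reach T(X).
Number of mu applications = 9 - 1 = 8

8


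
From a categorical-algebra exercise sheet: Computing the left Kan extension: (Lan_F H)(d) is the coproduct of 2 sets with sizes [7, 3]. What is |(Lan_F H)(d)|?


Pointwise, the left Kan extension (Lan_F H)(d) is the colimit, indexed
by the comma category (F downarrow d), of H composed with the
projection (F downarrow d) -> C. Here that colimit is given
as a coproduct (disjoint union) of sets, so its cardinality is the
sum of the sizes of the summands.
Coproduct of sets with sizes: 7 + 3
= 10

10


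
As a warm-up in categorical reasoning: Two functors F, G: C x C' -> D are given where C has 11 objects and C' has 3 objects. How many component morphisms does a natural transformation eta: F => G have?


A natural transformation eta: F => G assigns one component morphism per
object of the domain category.
The domain is the product category C x C', so
|Ob(C x C')| = |Ob(C)| * |Ob(C')| = 11 * 3 = 33.
Therefore eta has 33 component morphisms.

33


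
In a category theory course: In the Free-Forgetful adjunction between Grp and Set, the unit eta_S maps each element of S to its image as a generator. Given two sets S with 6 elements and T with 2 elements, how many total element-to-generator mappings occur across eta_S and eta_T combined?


The unit eta_X: X -> U(F(X)) of the Free-Forgetful adjunction
maps each element of X to a generator of F(X). For X = S + T (disjoint
union in Set), |S + T| = |S| + |T|.
Total mappings = 6 + 2 = 8.

8


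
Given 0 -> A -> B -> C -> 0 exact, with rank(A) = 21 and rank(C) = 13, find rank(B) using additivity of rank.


For a short exact sequence 0 -> A -> B -> C -> 0,
rank is additive: rank(B) = rank(A) + rank(C).
rank(B) = 21 + 13 = 34

34


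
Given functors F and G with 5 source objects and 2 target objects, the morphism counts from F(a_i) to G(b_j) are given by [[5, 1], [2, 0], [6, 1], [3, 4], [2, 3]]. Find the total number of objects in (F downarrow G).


Objects of (F downarrow G) are triples (a, b, h: F(a)->G(b)).
The count equals the sum of all entries in the hom-matrix.
sum(row 0) = 6
sum(row 1) = 2
sum(row 2) = 7
sum(row 3) = 7
sum(row 4) = 5
Grand total = 27

27


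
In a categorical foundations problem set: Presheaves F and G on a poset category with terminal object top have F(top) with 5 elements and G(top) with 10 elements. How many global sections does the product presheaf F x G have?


Global sections of a presheaf on a poset with terminal top satisfy
Gamma(H) ~ H(top). Presheaves admit pointwise products, so
(F x G)(top) = F(top) x G(top) (Cartesian product).
|Gamma(F x G)| = |F(top)| * |G(top)| = 5 * 10 = 50.

50


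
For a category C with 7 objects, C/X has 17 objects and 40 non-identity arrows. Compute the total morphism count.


In the slice category C/X, objects are morphisms to X.
Identity morphisms: 17 (one per object of C/X).
Non-identity morphisms: 40.
Total = 17 + 40 = 57

57


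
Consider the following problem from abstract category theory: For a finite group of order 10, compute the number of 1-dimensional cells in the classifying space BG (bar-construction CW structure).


In the bar-construction CW model of BG, the n-cells are indexed by
n-tuples [g_1|...|g_n] of non-identity elements of G (degenerate
simplices with some g_i = e do not contribute cells), so there are
(|G| - 1)^n n-cells.
For dim = 1 with |G| = 10:
cells = (10 - 1)^1 = 9^1 = 9

9


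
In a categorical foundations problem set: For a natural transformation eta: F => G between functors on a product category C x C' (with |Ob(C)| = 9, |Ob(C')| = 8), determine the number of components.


A natural transformation eta: F => G assigns one component morphism per
object of the domain category.
The domain is the product category C x C', so
|Ob(C x C')| = |Ob(C)| * |Ob(C')| = 9 * 8 = 72.
Therefore eta has 72 component morphisms.

72


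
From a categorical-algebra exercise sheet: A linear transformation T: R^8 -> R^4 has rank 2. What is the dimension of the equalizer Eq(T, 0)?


The equalizer of f and the zero map is ker(f).
By the rank-nullity theorem: dim(ker(f)) = dim(domain) - rank(f).
dim(ker(f)) = 8 - 2 = 6

6


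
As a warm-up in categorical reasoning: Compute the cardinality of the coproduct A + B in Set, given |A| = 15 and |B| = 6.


In Set, the coproduct A + B is the disjoint union.
|A + B| = |A| + |B| = 15 + 6 = 21

21


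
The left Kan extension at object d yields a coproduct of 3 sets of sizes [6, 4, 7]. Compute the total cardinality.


Pointwise, the left Kan extension (Lan_F H)(d) is the colimit, indexed
by the comma category (F downarrow d), of H composed with the
projection (F downarrow d) -> C. Here that colimit is given
as a coproduct (disjoint union) of sets, so its cardinality is the
sum of the sizes of the summands.
Coproduct of sets with sizes: 6 + 4 + 7
= 17

17


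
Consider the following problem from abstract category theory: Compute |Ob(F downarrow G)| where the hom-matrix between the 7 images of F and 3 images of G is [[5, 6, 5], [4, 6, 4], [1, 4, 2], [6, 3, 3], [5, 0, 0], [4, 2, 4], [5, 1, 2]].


Objects of (F downarrow G) are triples (a, b, h: F(a)->G(b)).
The count equals the sum of all entries in the hom-matrix.
sum(row 0) = 16
sum(row 1) = 14
sum(row 2) = 7
sum(row 3) = 12
sum(row 4) = 5
sum(row 5) = 10
sum(row 6) = 8
Grand total = 72

72


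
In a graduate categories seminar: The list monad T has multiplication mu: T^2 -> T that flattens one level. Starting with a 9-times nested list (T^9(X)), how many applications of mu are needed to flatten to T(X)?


Each application of mu: T^2 -> T removes one layer of nesting.
Starting at depth 9 (i.e., T^9(X)), we need to reach T(X).
Number of mu applications = 9 - 1 = 8

8


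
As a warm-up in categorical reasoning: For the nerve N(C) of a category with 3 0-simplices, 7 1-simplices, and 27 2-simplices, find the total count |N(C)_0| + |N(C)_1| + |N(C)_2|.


The 2-skeleton of the nerve N(C) consists of simplices in dimensions 0, 1, 2:
  |N(C)_0| = 3 (objects)
  |N(C)_1| = 7 (morphisms)
  |N(C)_2| = 27 (composable pairs)
Total = 3 + 7 + 27 = 37

37


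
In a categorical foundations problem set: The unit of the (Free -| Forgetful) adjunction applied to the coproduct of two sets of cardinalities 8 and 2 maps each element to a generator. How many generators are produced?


The unit eta_X: X -> U(F(X)) of the Free-Forgetful adjunction
maps each element of X to a generator of F(X). For X = S + T (disjoint
union in Set), |S + T| = |S| + |T|.
Total mappings = 8 + 2 = 10.

10


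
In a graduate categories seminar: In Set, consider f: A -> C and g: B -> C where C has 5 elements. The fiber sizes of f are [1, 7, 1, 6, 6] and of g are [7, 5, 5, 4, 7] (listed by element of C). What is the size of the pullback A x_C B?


The pullback A x_C B consists of pairs (a, b) with f(a) = g(b).
For each element c in C, the fiber product has |f^-1(c)| * |g^-1(c)| elements.
Summing over C: 1 * 7 + 7 * 5 + 1 * 5 + 6 * 4 + 6 * 7
= 7 + 35 + 5 + 24 + 42 = 113

113


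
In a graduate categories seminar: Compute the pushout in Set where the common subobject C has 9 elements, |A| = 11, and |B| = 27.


The pushout A +_C B identifies the images of C in A and B.
|A +_C B| = |A| + |B| - |C| (for injections).
= 11 + 27 - 9 = 29

29
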